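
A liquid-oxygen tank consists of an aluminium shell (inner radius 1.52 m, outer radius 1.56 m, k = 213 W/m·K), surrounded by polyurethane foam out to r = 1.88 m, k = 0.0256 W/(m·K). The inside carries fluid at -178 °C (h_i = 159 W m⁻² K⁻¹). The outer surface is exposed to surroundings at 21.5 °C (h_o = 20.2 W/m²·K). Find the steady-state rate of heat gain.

Resistance network (inner→outer):
  R_conv,in = 1/(4πr²h) = 1/(4π·1.52²·159) = 2.166×10^-4 K/W
  R_aluminium = (1/1.52 − 1/1.56)/(4πk) = 0.01687/(4π·213) = 6.302×10^-6 K/W
  R_polyurethane foam = (1/1.56 − 1/1.88)/(4πk) = 0.1091/(4π·0.0256) = 0.3392 K/W
  R_conv,out = 1/(4πr²h) = 1/(4π·1.88²·20.2) = 0.001115 K/W
ΣR = 2.166×10^-4 + 6.302×10^-6 + 0.3392 + 0.001115 = 0.3405 K/W
Q = ΔT/ΣR = (-178 °C − 21.5 °C)/0.3405 = -586 W
(Negative Q ⇒ heat flows inward; heat gain = 586 W.)

Q = 586 W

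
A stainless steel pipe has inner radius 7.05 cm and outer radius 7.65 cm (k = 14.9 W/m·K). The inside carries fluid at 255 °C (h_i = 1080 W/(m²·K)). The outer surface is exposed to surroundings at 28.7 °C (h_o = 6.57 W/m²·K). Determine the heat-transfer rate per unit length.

Treat each layer as a resistance in series:
  R'_conv,in = 1/(2πr h) = 1/(2π·0.0705·1080) = 0.002090 m·K/W
  R'_stainless steel = ln(0.0765/0.0705)/(2πk) = 0.08168/(2π·14.9) = 8.724×10^-4 m·K/W
  R'_conv,out = 1/(2πr h) = 1/(2π·0.0765·6.57) = 0.3167 m·K/W
ΣR = 0.002090 + 8.724×10^-4 + 0.3167 = 0.3197 m·K/W
Q' = ΔT/ΣR = (255 °C − 28.7 °C)/0.3197 = 708 W/m

Q' = 708 W/m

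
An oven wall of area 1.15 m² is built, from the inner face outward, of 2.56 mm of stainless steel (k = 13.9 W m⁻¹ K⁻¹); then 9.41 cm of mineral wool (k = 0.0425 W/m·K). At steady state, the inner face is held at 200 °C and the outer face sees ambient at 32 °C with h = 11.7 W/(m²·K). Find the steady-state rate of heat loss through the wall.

Q = 84.0 W

Series thermal resistances, inner to outer:
  R_stainless steel = L/(kA) = 0.00256/(13.9·1.15) = 1.602×10^-4 K/W
  R_mineral wool = L/(kA) = 0.0941/(0.0425·1.15) = 1.925 K/W
  R_conv,out = 1/(hA) = 1/(11.7·1.15) = 0.07432 K/W
ΣR = 1.602×10^-4 + 1.925 + 0.07432 = 1.999 K/W
Q = ΔT/ΣR = (200 °C − 32 °C)/1.999 = 84.0 W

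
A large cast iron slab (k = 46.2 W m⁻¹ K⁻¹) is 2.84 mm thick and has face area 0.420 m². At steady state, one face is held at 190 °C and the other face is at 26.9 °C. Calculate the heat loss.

Q = kA·ΔT/L = 46.2 × 0.420 × |190 °C − 26.9 °C| / 0.00284 = 1.11×10^6 W

Q = 1110 kW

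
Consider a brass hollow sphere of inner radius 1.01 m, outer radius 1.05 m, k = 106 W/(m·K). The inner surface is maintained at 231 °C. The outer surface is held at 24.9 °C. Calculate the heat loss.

Q = 7.28×10^6 W

Q = 4πk·ΔT/(1/r₁ − 1/r₂) = 4π × 106 × 206.1 / (1/1.01 − 1/1.05) = 7.28×10^6 W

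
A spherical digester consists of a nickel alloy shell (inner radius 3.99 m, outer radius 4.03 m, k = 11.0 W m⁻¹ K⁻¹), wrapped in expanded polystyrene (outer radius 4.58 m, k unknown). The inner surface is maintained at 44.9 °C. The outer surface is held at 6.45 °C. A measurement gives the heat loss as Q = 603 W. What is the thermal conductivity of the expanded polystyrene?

ΣR = ΔT/Q = |44.9 − 6.45|/603 = 0.06376 K/W
Known resistances:
  R_nickel alloy = (1/3.99 − 1/4.03)/(4πk) = 0.002488/(4π·11.0) = 1.800×10^-5 K/W
R_expanded polystyrene = ΣR − ΣR_known = 0.06376 − 1.800×10^-5 = 0.06374 K/W
(1/r₁−1/r₂)/(4πk) = 0.06374 ⇒ k = 0.02980/(4π·0.06374) = 0.0372 W/m·K

k = 0.0372 W/m·K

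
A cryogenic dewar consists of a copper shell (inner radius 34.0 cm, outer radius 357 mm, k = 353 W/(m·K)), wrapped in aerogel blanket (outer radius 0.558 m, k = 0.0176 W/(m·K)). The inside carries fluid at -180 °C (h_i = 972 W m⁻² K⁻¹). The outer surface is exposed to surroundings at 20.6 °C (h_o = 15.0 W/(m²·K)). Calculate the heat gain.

Series thermal resistances, inner to outer:
  R_conv,in = 1/(4πr²h) = 1/(4π·0.340²·972) = 7.082×10^-4 K/W
  R_copper = (1/0.340 − 1/0.357)/(4πk) = 0.1401/(4π·353) = 3.157×10^-5 K/W
  R_aerogel blanket = (1/0.357 − 1/0.558)/(4πk) = 1.009/(4π·0.0176) = 4.562 K/W
  R_conv,out = 1/(4πr²h) = 1/(4π·0.558²·15.0) = 0.01704 K/W
ΣR = 7.082×10^-4 + 3.157×10^-5 + 4.562 + 0.01704 = 4.580 K/W
Q = ΔT/ΣR = (-180 °C − 20.6 °C)/4.580 = -43.8 W
(Negative Q ⇒ heat flows inward; heat gain = 43.8 W.)

Q = 43.8 W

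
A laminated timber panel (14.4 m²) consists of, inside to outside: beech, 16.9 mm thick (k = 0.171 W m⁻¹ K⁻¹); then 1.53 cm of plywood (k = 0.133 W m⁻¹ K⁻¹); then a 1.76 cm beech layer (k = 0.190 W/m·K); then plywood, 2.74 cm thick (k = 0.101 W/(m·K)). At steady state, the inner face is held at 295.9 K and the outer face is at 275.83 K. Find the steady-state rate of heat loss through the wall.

Q = 500 W

Treat each layer as a resistance in series:
  R_beech = L/(kA) = 0.0169/(0.171·14.4) = 0.006863 K/W
  R_plywood = L/(kA) = 0.0153/(0.133·14.4) = 0.007989 K/W
  R_beech = L/(kA) = 0.0176/(0.190·14.4) = 0.006433 K/W
  R_plywood = L/(kA) = 0.0274/(0.101·14.4) = 0.01884 K/W
ΣR = 0.006863 + 0.007989 + 0.006433 + 0.01884 = 0.04013 K/W
Q = ΔT/ΣR = (295.9 K − 275.83 K)/0.04013 = 500 W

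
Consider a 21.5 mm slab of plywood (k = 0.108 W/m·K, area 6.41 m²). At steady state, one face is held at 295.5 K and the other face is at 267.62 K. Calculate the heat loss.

Q = 898 W

Q = kA·ΔT/L = 0.108 × 6.41 × |295.5 K − 267.62 K| / 0.0215 = 898 W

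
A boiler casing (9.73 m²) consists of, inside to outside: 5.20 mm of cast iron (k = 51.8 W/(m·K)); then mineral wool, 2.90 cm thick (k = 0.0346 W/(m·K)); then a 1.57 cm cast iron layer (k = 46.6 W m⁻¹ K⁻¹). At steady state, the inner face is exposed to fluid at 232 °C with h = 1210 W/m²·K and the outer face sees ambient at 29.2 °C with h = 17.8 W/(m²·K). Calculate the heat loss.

Series thermal resistances, inner to outer:
  R_conv,in = 1/(hA) = 1/(1210·9.73) = 8.494×10^-5 K/W
  R_cast iron = L/(kA) = 0.00520/(51.8·9.73) = 1.032×10^-5 K/W
  R_mineral wool = L/(kA) = 0.0290/(0.0346·9.73) = 0.08614 K/W
  R_cast iron = L/(kA) = 0.0157/(46.6·9.73) = 3.463×10^-5 K/W
  R_conv,out = 1/(hA) = 1/(17.8·9.73) = 0.005774 K/W
ΣR = 8.494×10^-5 + 1.032×10^-5 + 0.08614 + 3.463×10^-5 + 0.005774 = 0.09204 K/W
Q = ΔT/ΣR = (232 °C − 29.2 °C)/0.09204 = 2200 W

Q = 2.20 kW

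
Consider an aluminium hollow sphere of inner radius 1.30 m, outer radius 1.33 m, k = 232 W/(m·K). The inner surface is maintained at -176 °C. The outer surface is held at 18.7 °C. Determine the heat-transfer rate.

Q = 4πk·ΔT/(1/r₁ − 1/r₂) = 4π × 232 × 194.7 / (1/1.30 − 1/1.33) = 3.27×10^7 W

Q = 32700 kW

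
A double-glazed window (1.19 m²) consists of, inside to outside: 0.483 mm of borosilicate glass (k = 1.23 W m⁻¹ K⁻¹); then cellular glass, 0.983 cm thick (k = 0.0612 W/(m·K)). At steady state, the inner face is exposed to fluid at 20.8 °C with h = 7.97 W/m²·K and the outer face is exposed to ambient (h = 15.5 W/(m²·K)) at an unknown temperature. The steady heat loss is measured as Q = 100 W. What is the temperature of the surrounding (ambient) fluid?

T_out = -8.70 °C

Series resistances:
  R_conv,in = 1/(hA) = 1/(7.97·1.19) = 0.1054 K/W
  R_borosilicate glass = L/(kA) = 4.83×10^-4/(1.23·1.19) = 3.300×10^-4 K/W
  R_cellular glass = L/(kA) = 0.00983/(0.0612·1.19) = 0.1350 K/W
  R_conv,out = 1/(hA) = 1/(15.5·1.19) = 0.05422 K/W
ΣR = 0.2950 K/W
ΔT = Q·ΣR = 100 × 0.2950 = 29.50 K
Heat flows outward, so T_out = T_in − ΔT = 20.8 − 29.50 = -8.70 °C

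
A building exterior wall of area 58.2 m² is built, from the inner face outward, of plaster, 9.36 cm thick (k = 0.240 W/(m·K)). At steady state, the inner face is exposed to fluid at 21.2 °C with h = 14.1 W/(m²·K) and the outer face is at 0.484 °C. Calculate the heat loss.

Q = 2620 W

Treat each layer as a resistance in series:
  R_conv,in = 1/(hA) = 1/(14.1·58.2) = 0.001219 K/W
  R_plaster = L/(kA) = 0.0936/(0.240·58.2) = 0.006701 K/W
ΣR = 0.001219 + 0.006701 = 0.007920 K/W
Q = ΔT/ΣR = (21.2 °C − 0.484 °C)/0.007920 = 2620 W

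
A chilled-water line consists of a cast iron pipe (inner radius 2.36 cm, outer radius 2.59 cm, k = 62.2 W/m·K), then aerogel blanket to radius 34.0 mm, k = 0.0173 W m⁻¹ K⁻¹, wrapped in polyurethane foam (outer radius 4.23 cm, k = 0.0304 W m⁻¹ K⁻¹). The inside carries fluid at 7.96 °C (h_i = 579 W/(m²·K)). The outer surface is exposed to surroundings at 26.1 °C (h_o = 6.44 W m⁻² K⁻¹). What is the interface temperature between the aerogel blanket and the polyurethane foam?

T = 18.7 °C

Resistance network (inner→outer):
  R'_conv,in = 1/(2πr h) = 1/(2π·0.0236·579) = 0.01165 m·K/W
  R'_cast iron = ln(0.0259/0.0236)/(2πk) = 0.09300/(2π·62.2) = 2.380×10^-4 m·K/W
  R'_aerogel blanket = ln(0.0340/0.0259)/(2πk) = 0.2721/(2π·0.0173) = 2.503 m·K/W
  R'_polyurethane foam = ln(0.0423/0.0340)/(2πk) = 0.2184/(2π·0.0304) = 1.144 m·K/W
  R'_conv,out = 1/(2πr h) = 1/(2π·0.0423·6.44) = 0.5842 m·K/W
ΣR = 0.01165 + 2.380×10^-4 + 2.503 + 1.144 + 0.5842 = 4.243 m·K/W
Q' = ΔT/ΣR = (7.96 °C − 26.1 °C)/4.243 = -4.275 W/m
From the inner boundary to the aerogel blanket/polyurethane foam interface, ΣR_partial = 2.515 m·K/W.
T_interface = T_in − Q'·ΣR_partial = 7.96 °C − (-4.275)(2.515) = 18.7 °C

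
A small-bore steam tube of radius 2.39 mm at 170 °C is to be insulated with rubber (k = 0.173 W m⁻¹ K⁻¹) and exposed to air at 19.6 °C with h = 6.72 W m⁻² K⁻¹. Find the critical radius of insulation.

r_cr = 2.57 cm

For a cylinder, r_cr = k_ins/h = 0.173/6.72 = 0.0257 m = 2.57 cm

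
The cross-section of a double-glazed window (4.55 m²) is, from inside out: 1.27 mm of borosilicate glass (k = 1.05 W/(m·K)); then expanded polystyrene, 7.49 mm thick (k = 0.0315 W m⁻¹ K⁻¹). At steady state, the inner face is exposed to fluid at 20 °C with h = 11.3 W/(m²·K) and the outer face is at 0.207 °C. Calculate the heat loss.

Q = 275 W

Series thermal resistances, inner to outer:
  R_conv,in = 1/(hA) = 1/(11.3·4.55) = 0.01945 K/W
  R_borosilicate glass = L/(kA) = 0.00127/(1.05·4.55) = 2.658×10^-4 K/W
  R_expanded polystyrene = L/(kA) = 0.00749/(0.0315·4.55) = 0.05226 K/W
ΣR = 0.01945 + 2.658×10^-4 + 0.05226 = 0.07198 K/W
Q = ΔT/ΣR = (20 °C − 0.207 °C)/0.07198 = 275 W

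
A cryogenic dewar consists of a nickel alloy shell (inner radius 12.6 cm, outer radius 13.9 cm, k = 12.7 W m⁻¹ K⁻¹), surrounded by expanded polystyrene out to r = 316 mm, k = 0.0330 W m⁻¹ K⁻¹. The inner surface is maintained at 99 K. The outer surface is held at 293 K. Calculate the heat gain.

Q = 20.0 W

Resistance network (inner→outer):
  R_nickel alloy = (1/0.126 − 1/0.139)/(4πk) = 0.7423/(4π·12.7) = 0.004651 K/W
  R_expanded polystyrene = (1/0.139 − 1/0.316)/(4πk) = 4.030/(4π·0.0330) = 9.717 K/W
ΣR = 0.004651 + 9.717 = 9.722 K/W
Q = ΔT/ΣR = (99 K − 293 K)/9.722 = -20.0 W
(Negative Q ⇒ heat flows inward; heat gain = 20.0 W.)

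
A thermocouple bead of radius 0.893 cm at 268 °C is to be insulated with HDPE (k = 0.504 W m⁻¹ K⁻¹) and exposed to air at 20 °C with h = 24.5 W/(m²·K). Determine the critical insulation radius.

r_cr = 4.11 cm

For a sphere, r_cr = 2k_ins/h = 2·0.504/24.5 = 0.0411 m = 4.11 cm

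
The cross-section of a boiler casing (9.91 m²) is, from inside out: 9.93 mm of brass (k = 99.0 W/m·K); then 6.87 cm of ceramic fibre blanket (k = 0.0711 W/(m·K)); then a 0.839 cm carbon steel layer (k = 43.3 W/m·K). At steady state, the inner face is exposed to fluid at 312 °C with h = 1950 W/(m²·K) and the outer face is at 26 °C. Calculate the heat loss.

Resistance network (inner→outer):
  R_conv,in = 1/(hA) = 1/(1950·9.91) = 5.175×10^-5 K/W
  R_brass = L/(kA) = 0.00993/(99.0·9.91) = 1.012×10^-5 K/W
  R_ceramic fibre blanket = L/(kA) = 0.0687/(0.0711·9.91) = 0.09750 K/W
  R_carbon steel = L/(kA) = 0.00839/(43.3·9.91) = 1.955×10^-5 K/W
ΣR = 5.175×10^-5 + 1.012×10^-5 + 0.09750 + 1.955×10^-5 = 0.09758 K/W
Q = ΔT/ΣR = (312 °C − 26 °C)/0.09758 = 2930 W

Q = 2930 W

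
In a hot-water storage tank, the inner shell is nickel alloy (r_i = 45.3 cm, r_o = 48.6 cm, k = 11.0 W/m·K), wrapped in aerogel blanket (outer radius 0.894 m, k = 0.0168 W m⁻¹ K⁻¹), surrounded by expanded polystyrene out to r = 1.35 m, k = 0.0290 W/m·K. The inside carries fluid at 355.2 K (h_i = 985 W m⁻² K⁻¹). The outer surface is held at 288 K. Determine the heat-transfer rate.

Q = 12.2 W

Series thermal resistances, inner to outer:
  R_conv,in = 1/(4πr²h) = 1/(4π·0.453²·985) = 3.937×10^-4 K/W
  R_nickel alloy = (1/0.453 − 1/0.486)/(4πk) = 0.1499/(4π·11.0) = 0.001084 K/W
  R_aerogel blanket = (1/0.486 − 1/0.894)/(4πk) = 0.9390/(4π·0.0168) = 4.448 K/W
  R_expanded polystyrene = (1/0.894 − 1/1.35)/(4πk) = 0.3778/(4π·0.0290) = 1.037 K/W
ΣR = 3.937×10^-4 + 0.001084 + 4.448 + 1.037 = 5.486 K/W
Q = ΔT/ΣR = (355.2 K − 288 K)/5.486 = 12.2 W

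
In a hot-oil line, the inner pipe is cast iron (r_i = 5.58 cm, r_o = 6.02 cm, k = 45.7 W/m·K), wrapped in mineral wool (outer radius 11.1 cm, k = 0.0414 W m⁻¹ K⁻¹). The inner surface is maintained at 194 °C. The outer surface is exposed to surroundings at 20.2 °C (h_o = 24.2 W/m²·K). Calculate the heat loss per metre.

Q' = 72.1 W/m

Resistance network (inner→outer):
  R'_cast iron = ln(0.0602/0.0558)/(2πk) = 0.07590/(2π·45.7) = 2.643×10^-4 m·K/W
  R'_mineral wool = ln(0.111/0.0602)/(2πk) = 0.6119/(2π·0.0414) = 2.352 m·K/W
  R'_conv,out = 1/(2πr h) = 1/(2π·0.111·24.2) = 0.05925 m·K/W
ΣR = 2.643×10^-4 + 2.352 + 0.05925 = 2.412 m·K/W
Q' = ΔT/ΣR = (194 °C − 20.2 °C)/2.412 = 72.1 W/m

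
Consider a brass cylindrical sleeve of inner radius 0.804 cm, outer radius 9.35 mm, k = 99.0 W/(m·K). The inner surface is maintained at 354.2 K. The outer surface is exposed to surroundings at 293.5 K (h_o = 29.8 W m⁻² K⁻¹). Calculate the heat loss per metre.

Q' = 106 W/m

Treat each layer as a resistance in series:
  R'_brass = ln(0.00935/0.00804)/(2πk) = 0.1509/(2π·99.0) = 2.427×10^-4 m·K/W
  R'_conv,out = 1/(2πr h) = 1/(2π·0.00935·29.8) = 0.5712 m·K/W
ΣR = 2.427×10^-4 + 0.5712 = 0.5714 m·K/W
Q' = ΔT/ΣR = (354.2 K − 293.5 K)/0.5714 = 106 W/m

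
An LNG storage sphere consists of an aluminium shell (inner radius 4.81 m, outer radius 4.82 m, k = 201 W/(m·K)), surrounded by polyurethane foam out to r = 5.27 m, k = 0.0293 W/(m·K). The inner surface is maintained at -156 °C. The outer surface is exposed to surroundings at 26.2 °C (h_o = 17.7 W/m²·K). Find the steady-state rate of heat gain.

Q = 3.77 kW

Treat each layer as a resistance in series:
  R_aluminium = (1/4.81 − 1/4.82)/(4πk) = 4.313×10^-4/(4π·201) = 1.708×10^-7 K/W
  R_polyurethane foam = (1/4.82 − 1/5.27)/(4πk) = 0.01772/(4π·0.0293) = 0.04811 K/W
  R_conv,out = 1/(4πr²h) = 1/(4π·5.27²·17.7) = 1.619×10^-4 K/W
ΣR = 1.708×10^-7 + 0.04811 + 1.619×10^-4 = 0.04827 K/W
Q = ΔT/ΣR = (-156 °C − 26.2 °C)/0.04827 = -3770 W
(Negative Q ⇒ heat flows inward; heat gain = 3770 W.)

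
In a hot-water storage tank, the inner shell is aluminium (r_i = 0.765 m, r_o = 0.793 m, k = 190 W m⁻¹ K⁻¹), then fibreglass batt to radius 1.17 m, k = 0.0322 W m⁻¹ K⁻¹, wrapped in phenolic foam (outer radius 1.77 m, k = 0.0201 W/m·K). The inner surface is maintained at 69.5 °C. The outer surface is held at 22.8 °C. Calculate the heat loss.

Resistance network (inner→outer):
  R_aluminium = (1/0.765 − 1/0.793)/(4πk) = 0.04616/(4π·190) = 1.933×10^-5 K/W
  R_fibreglass batt = (1/0.793 − 1/1.17)/(4πk) = 0.4063/(4π·0.0322) = 1.004 K/W
  R_phenolic foam = (1/1.17 − 1/1.77)/(4πk) = 0.2897/(4π·0.0201) = 1.147 K/W
ΣR = 1.933×10^-5 + 1.004 + 1.147 = 2.151 K/W
Q = ΔT/ΣR = (69.5 °C − 22.8 °C)/2.151 = 21.7 W

Q = 21.7 W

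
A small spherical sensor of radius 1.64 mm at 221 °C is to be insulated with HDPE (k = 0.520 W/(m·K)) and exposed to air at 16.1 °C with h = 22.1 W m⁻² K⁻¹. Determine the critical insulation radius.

r_cr = 4.71 cm

For a sphere, r_cr = 2k_ins/h = 2·0.520/22.1 = 0.0471 m = 4.71 cm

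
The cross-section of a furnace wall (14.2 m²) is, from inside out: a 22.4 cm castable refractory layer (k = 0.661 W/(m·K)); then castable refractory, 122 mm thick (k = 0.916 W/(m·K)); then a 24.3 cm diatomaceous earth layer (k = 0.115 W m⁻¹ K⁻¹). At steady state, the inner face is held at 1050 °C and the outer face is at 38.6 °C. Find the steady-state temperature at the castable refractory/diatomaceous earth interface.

Resistance network (inner→outer):
  R_castable refractory = L/(kA) = 0.224/(0.661·14.2) = 0.02386 K/W
  R_castable refractory = L/(kA) = 0.122/(0.916·14.2) = 0.009379 K/W
  R_diatomaceous earth = L/(kA) = 0.243/(0.115·14.2) = 0.1488 K/W
ΣR = 0.02386 + 0.009379 + 0.1488 = 0.1820 K/W
Q = ΔT/ΣR = (1050 °C − 38.6 °C)/0.1820 = 5557 W
From the inner boundary to the castable refractory/diatomaceous earth interface, ΣR_partial = 0.03324 K/W.
T_interface = T_in − Q·ΣR_partial = 1050 °C − (5557)(0.03324) = 865 °C

T = 865 °C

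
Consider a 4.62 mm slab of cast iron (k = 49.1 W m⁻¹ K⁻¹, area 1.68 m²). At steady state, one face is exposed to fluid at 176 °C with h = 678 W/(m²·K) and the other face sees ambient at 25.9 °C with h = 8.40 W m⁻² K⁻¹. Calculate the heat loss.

Resistance network (inner→outer):
  R_conv,in = 1/(hA) = 1/(678·1.68) = 8.779×10^-4 K/W
  R_cast iron = L/(kA) = 0.00462/(49.1·1.68) = 5.601×10^-5 K/W
  R_conv,out = 1/(hA) = 1/(8.40·1.68) = 0.07086 K/W
ΣR = 8.779×10^-4 + 5.601×10^-5 + 0.07086 = 0.07179 K/W
Q = ΔT/ΣR = (176 °C − 25.9 °C)/0.07179 = 2090 W

Q = 2090 W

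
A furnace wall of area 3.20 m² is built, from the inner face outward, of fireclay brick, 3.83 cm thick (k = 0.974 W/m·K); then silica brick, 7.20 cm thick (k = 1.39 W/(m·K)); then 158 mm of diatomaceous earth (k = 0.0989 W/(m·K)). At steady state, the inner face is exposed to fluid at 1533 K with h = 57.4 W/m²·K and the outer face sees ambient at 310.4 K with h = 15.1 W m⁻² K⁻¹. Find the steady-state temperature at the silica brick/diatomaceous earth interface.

Resistance network (inner→outer):
  R_conv,in = 1/(hA) = 1/(57.4·3.20) = 0.005444 K/W
  R_fireclay brick = L/(kA) = 0.0383/(0.974·3.20) = 0.01229 K/W
  R_silica brick = L/(kA) = 0.0720/(1.39·3.20) = 0.01619 K/W
  R_diatomaceous earth = L/(kA) = 0.158/(0.0989·3.20) = 0.4992 K/W
  R_conv,out = 1/(hA) = 1/(15.1·3.20) = 0.02070 K/W
ΣR = 0.005444 + 0.01229 + 0.01619 + 0.4992 + 0.02070 = 0.5538 K/W
Q = ΔT/ΣR = (1533 K − 310.4 K)/0.5538 = 2208 W
From the inner boundary to the silica brick/diatomaceous earth interface, ΣR_partial = 0.03392 K/W.
T_interface = T_in − Q·ΣR_partial = 1533 K − (2208)(0.03392) = 1458 K

T = 1458 K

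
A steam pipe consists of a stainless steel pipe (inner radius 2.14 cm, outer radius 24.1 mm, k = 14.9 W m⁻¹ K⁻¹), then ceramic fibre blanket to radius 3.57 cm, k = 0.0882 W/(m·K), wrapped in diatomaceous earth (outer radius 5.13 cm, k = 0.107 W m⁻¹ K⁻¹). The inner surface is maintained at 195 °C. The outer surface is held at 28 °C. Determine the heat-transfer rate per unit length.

Series thermal resistances, inner to outer:
  R'_stainless steel = ln(0.0241/0.0214)/(2πk) = 0.1188/(2π·14.9) = 0.001269 m·K/W
  R'_ceramic fibre blanket = ln(0.0357/0.0241)/(2πk) = 0.3929/(2π·0.0882) = 0.7090 m·K/W
  R'_diatomaceous earth = ln(0.0513/0.0357)/(2πk) = 0.3625/(2π·0.107) = 0.5393 m·K/W
ΣR = 0.001269 + 0.7090 + 0.5393 = 1.250 m·K/W
Q' = ΔT/ΣR = (195 °C − 28 °C)/1.250 = 134 W/m

Q' = 134 W/m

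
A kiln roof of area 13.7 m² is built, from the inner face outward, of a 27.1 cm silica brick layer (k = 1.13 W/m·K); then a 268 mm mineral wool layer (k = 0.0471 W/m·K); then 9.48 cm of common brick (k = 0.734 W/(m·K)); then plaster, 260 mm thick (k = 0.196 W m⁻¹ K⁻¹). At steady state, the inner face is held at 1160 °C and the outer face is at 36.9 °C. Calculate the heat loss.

Q = 2080 W

Resistance network (inner→outer):
  R_silica brick = L/(kA) = 0.271/(1.13·13.7) = 0.01751 K/W
  R_mineral wool = L/(kA) = 0.268/(0.0471·13.7) = 0.4153 K/W
  R_common brick = L/(kA) = 0.0948/(0.734·13.7) = 0.009427 K/W
  R_plaster = L/(kA) = 0.260/(0.196·13.7) = 0.09683 K/W
ΣR = 0.01751 + 0.4153 + 0.009427 + 0.09683 = 0.5391 K/W
Q = ΔT/ΣR = (1160 °C − 36.9 °C)/0.5391 = 2080 W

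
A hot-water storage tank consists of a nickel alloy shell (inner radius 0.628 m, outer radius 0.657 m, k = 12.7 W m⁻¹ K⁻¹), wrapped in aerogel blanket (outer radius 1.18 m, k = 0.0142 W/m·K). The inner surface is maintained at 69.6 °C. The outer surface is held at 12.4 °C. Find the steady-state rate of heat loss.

Resistance network (inner→outer):
  R_nickel alloy = (1/0.628 − 1/0.657)/(4πk) = 0.07029/(4π·12.7) = 4.404×10^-4 K/W
  R_aerogel blanket = (1/0.657 − 1/1.18)/(4πk) = 0.6746/(4π·0.0142) = 3.781 K/W
ΣR = 4.404×10^-4 + 3.781 = 3.781 K/W
Q = ΔT/ΣR = (69.6 °C − 12.4 °C)/3.781 = 15.1 W

Q = 15.1 W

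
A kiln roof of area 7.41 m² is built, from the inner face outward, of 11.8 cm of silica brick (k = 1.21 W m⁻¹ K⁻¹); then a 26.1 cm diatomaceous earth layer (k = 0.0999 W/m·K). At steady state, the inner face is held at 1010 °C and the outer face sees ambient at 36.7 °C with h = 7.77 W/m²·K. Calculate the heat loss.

Treat each layer as a resistance in series:
  R_silica brick = L/(kA) = 0.118/(1.21·7.41) = 0.01316 K/W
  R_diatomaceous earth = L/(kA) = 0.261/(0.0999·7.41) = 0.3526 K/W
  R_conv,out = 1/(hA) = 1/(7.77·7.41) = 0.01737 K/W
ΣR = 0.01316 + 0.3526 + 0.01737 = 0.3831 K/W
Q = ΔT/ΣR = (1010 °C − 36.7 °C)/0.3831 = 2540 W

Q = 2540 W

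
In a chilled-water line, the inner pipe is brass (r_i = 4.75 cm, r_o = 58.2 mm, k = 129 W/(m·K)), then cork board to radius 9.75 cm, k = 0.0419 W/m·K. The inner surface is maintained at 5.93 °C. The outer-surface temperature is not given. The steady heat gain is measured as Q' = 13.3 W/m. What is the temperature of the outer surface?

Sum the resistances:
  R'_brass = ln(0.0582/0.0475)/(2πk) = 0.2032/(2π·129) = 2.506×10^-4 m·K/W
  R'_cork board = ln(0.0975/0.0582)/(2πk) = 0.5160/(2π·0.0419) = 1.960 m·K/W
ΣR = 1.960 m·K/W
ΔT = Q'·ΣR = 13.3 × 1.960 = 26.07 K
Heat flows inward, so T_out = T_in + ΔT = 5.93 + 26.07 = 32.0 °C

T_out = 32.0 °C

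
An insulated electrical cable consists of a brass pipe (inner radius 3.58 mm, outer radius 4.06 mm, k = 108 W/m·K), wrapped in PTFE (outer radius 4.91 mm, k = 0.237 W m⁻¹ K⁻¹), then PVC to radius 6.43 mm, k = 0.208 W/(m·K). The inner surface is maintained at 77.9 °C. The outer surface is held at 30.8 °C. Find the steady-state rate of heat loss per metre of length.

Resistance network (inner→outer):
  R'_brass = ln(0.00406/0.00358)/(2πk) = 0.1258/(2π·108) = 1.854×10^-4 m·K/W
  R'_PTFE = ln(0.00491/0.00406)/(2πk) = 0.1901/(2π·0.237) = 0.1277 m·K/W
  R'_PVC = ln(0.00643/0.00491)/(2πk) = 0.2697/(2π·0.208) = 0.2064 m·K/W
ΣR = 1.854×10^-4 + 0.1277 + 0.2064 = 0.3343 m·K/W
Q' = ΔT/ΣR = (77.9 °C − 30.8 °C)/0.3343 = 141 W/m

Q' = 141 W/m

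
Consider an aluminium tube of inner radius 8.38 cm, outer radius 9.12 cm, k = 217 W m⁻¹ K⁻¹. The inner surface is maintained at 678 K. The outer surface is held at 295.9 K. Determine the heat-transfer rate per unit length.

Q' = 6160 kW/m

Q' = 2πk·ΔT/ln(r₂/r₁) = 2π × 217 × 382.1 / ln(0.0912/0.0838) = 6.16×10^6 W/m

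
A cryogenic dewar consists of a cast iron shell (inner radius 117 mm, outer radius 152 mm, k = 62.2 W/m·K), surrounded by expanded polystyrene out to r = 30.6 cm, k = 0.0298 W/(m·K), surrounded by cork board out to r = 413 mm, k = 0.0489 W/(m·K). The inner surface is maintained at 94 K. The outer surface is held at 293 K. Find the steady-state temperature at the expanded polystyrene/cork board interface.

T = 266.2 K

Series thermal resistances, inner to outer:
  R_cast iron = (1/0.117 − 1/0.152)/(4πk) = 1.968/(4π·62.2) = 0.002518 K/W
  R_expanded polystyrene = (1/0.152 − 1/0.306)/(4πk) = 3.311/(4π·0.0298) = 8.842 K/W
  R_cork board = (1/0.306 − 1/0.413)/(4πk) = 0.8467/(4π·0.0489) = 1.378 K/W
ΣR = 0.002518 + 8.842 + 1.378 = 10.22 K/W
Q = ΔT/ΣR = (94 K − 293 K)/10.22 = -19.47 W
From the inner boundary to the expanded polystyrene/cork board interface, ΣR_partial = 8.845 K/W.
T_interface = T_in − Q·ΣR_partial = 94 K − (-19.47)(8.845) = 266.2 K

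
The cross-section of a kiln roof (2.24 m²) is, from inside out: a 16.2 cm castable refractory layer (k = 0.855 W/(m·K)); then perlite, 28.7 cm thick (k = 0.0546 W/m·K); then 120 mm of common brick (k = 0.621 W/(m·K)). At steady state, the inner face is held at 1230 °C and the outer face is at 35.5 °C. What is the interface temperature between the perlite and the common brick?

Resistance network (inner→outer):
  R_castable refractory = L/(kA) = 0.162/(0.855·2.24) = 0.08459 K/W
  R_perlite = L/(kA) = 0.287/(0.0546·2.24) = 2.347 K/W
  R_common brick = L/(kA) = 0.120/(0.621·2.24) = 0.08627 K/W
ΣR = 0.08459 + 2.347 + 0.08627 = 2.518 K/W
Q = ΔT/ΣR = (1230 °C − 35.5 °C)/2.518 = 474.4 W
From the inner boundary to the perlite/common brick interface, ΣR_partial = 2.432 K/W.
T_interface = T_in − Q·ΣR_partial = 1230 °C − (474.4)(2.432) = 76 °C

T = 76 °C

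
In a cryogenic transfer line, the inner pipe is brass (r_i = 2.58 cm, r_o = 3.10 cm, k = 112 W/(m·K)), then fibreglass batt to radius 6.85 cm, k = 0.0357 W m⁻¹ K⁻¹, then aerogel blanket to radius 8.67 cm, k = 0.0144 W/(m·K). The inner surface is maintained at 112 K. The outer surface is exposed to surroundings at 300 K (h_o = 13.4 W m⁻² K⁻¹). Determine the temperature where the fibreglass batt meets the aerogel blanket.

T = 217.9 K

Treat each layer as a resistance in series:
  R'_brass = ln(0.0310/0.0258)/(2πk) = 0.1836/(2π·112) = 2.609×10^-4 m·K/W
  R'_fibreglass batt = ln(0.0685/0.0310)/(2πk) = 0.7928/(2π·0.0357) = 3.535 m·K/W
  R'_aerogel blanket = ln(0.0867/0.0685)/(2πk) = 0.2356/(2π·0.0144) = 2.604 m·K/W
  R'_conv,out = 1/(2πr h) = 1/(2π·0.0867·13.4) = 0.1370 m·K/W
ΣR = 2.609×10^-4 + 3.535 + 2.604 + 0.1370 = 6.276 m·K/W
Q' = ΔT/ΣR = (112 K − 300 K)/6.276 = -29.96 W/m
From the inner boundary to the fibreglass batt/aerogel blanket interface, ΣR_partial = 3.535 m·K/W.
T_interface = T_in − Q'·ΣR_partial = 112 K − (-29.96)(3.535) = 217.9 K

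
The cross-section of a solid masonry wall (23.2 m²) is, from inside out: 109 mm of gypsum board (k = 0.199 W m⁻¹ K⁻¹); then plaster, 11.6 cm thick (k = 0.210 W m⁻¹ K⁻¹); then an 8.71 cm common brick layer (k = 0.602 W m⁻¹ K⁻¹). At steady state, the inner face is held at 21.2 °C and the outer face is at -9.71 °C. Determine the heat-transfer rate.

Resistance network (inner→outer):
  R_gypsum board = L/(kA) = 0.109/(0.199·23.2) = 0.02361 K/W
  R_plaster = L/(kA) = 0.116/(0.210·23.2) = 0.02381 K/W
  R_common brick = L/(kA) = 0.0871/(0.602·23.2) = 0.006236 K/W
ΣR = 0.02361 + 0.02381 + 0.006236 = 0.05366 K/W
Q = ΔT/ΣR = (21.2 °C − -9.71 °C)/0.05366 = 576 W

Q = 576 W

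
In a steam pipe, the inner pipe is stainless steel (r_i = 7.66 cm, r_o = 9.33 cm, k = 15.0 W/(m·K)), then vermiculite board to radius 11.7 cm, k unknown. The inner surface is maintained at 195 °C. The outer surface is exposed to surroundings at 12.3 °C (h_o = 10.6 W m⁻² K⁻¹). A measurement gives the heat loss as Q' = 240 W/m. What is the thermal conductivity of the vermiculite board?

k = 0.0571 W/m·K

ΣR = ΔT/Q' = |195 − 12.3|/240 = 0.7612 m·K/W
Known resistances:
  R'_stainless steel = ln(0.0933/0.0766)/(2πk) = 0.1972/(2π·15.0) = 0.002093 m·K/W
  R'_conv,out = 1/(2πr h) = 1/(2π·0.117·10.6) = 0.1283 m·K/W
R_vermiculite board = ΣR − ΣR_known = 0.7612 − 0.1304 = 0.6308 m·K/W
ln(r₂/r₁)/(2πk) = 0.6308 ⇒ k = 0.2264/(2π·0.6308) = 0.0571 W/m·K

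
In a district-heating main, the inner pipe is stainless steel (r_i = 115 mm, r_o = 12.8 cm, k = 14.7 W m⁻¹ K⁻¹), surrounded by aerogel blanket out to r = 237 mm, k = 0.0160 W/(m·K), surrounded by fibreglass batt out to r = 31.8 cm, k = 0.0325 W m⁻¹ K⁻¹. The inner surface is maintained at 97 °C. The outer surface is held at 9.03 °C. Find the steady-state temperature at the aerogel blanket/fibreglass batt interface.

T = 25.8 °C

Treat each layer as a resistance in series:
  R'_stainless steel = ln(0.128/0.115)/(2πk) = 0.1071/(2π·14.7) = 0.001160 m·K/W
  R'_aerogel blanket = ln(0.237/0.128)/(2πk) = 0.6160/(2π·0.0160) = 6.128 m·K/W
  R'_fibreglass batt = ln(0.318/0.237)/(2πk) = 0.2940/(2π·0.0325) = 1.440 m·K/W
ΣR = 0.001160 + 6.128 + 1.440 = 7.569 m·K/W
Q' = ΔT/ΣR = (97 °C − 9.03 °C)/7.569 = 11.62 W/m
From the inner boundary to the aerogel blanket/fibreglass batt interface, ΣR_partial = 6.129 m·K/W.
T_interface = T_in − Q'·ΣR_partial = 97 °C − (11.62)(6.129) = 25.8 °C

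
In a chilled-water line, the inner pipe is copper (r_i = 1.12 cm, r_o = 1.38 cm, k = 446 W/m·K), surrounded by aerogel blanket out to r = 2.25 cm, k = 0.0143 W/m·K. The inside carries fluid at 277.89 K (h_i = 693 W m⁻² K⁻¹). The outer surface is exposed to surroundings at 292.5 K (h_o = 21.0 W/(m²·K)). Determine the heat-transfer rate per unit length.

Resistance network (inner→outer):
  R'_conv,in = 1/(2πr h) = 1/(2π·0.0112·693) = 0.02051 m·K/W
  R'_copper = ln(0.0138/0.0112)/(2πk) = 0.2088/(2π·446) = 7.449×10^-5 m·K/W
  R'_aerogel blanket = ln(0.0225/0.0138)/(2πk) = 0.4888/(2π·0.0143) = 5.441 m·K/W
  R'_conv,out = 1/(2πr h) = 1/(2π·0.0225·21.0) = 0.3368 m·K/W
ΣR = 0.02051 + 7.449×10^-5 + 5.441 + 0.3368 = 5.798 m·K/W
Q' = ΔT/ΣR = (277.89 K − 292.5 K)/5.798 = -2.52 W/m
(Negative Q' ⇒ heat flows inward; heat gain = 2.52 W/m.)

Q' = 2.52 W/m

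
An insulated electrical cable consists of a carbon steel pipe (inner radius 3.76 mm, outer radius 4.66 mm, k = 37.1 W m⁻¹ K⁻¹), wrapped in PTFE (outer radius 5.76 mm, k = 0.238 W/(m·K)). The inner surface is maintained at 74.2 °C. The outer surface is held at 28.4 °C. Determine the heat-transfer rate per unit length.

Q' = 321 W/m

Series thermal resistances, inner to outer:
  R'_carbon steel = ln(0.00466/0.00376)/(2πk) = 0.2146/(2π·37.1) = 9.206×10^-4 m·K/W
  R'_PTFE = ln(0.00576/0.00466)/(2πk) = 0.2119/(2π·0.238) = 0.1417 m·K/W
ΣR = 9.206×10^-4 + 0.1417 = 0.1426 m·K/W
Q' = ΔT/ΣR = (74.2 °C − 28.4 °C)/0.1426 = 321 W/m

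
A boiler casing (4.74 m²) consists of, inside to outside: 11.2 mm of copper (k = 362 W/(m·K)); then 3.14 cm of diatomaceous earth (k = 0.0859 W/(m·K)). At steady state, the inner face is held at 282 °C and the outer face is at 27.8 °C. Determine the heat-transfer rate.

Treat each layer as a resistance in series:
  R_copper = L/(kA) = 0.0112/(362·4.74) = 6.527×10^-6 K/W
  R_diatomaceous earth = L/(kA) = 0.0314/(0.0859·4.74) = 0.07712 K/W
ΣR = 6.527×10^-6 + 0.07712 = 0.07713 K/W
Q = ΔT/ΣR = (282 °C − 27.8 °C)/0.07713 = 3300 W

Q = 3.30 kW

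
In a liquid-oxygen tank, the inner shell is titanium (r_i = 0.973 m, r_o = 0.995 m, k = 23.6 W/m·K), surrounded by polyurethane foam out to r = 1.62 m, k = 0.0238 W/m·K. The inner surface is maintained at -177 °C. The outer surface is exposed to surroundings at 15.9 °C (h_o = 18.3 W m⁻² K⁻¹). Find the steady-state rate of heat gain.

Treat each layer as a resistance in series:
  R_titanium = (1/0.973 − 1/0.995)/(4πk) = 0.02272/(4π·23.6) = 7.662×10^-5 K/W
  R_polyurethane foam = (1/0.995 − 1/1.62)/(4πk) = 0.3877/(4π·0.0238) = 1.296 K/W
  R_conv,out = 1/(4πr²h) = 1/(4π·1.62²·18.3) = 0.001657 K/W
ΣR = 7.662×10^-5 + 1.296 + 0.001657 = 1.298 K/W
Q = ΔT/ΣR = (-177 °C − 15.9 °C)/1.298 = -149 W
(Negative Q ⇒ heat flows inward; heat gain = 149 W.)

Q = 149 W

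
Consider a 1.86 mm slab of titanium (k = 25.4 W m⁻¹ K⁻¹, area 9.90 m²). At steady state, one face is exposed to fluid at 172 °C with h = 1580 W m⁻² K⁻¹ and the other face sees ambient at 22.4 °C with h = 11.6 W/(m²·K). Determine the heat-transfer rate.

Q = 17.0 kW

Resistance network (inner→outer):
  R_conv,in = 1/(hA) = 1/(1580·9.90) = 6.393×10^-5 K/W
  R_titanium = L/(kA) = 0.00186/(25.4·9.90) = 7.397×10^-6 K/W
  R_conv,out = 1/(hA) = 1/(11.6·9.90) = 0.008708 K/W
ΣR = 6.393×10^-5 + 7.397×10^-6 + 0.008708 = 0.008779 K/W
Q = ΔT/ΣR = (172 °C − 22.4 °C)/0.008779 = 17000 W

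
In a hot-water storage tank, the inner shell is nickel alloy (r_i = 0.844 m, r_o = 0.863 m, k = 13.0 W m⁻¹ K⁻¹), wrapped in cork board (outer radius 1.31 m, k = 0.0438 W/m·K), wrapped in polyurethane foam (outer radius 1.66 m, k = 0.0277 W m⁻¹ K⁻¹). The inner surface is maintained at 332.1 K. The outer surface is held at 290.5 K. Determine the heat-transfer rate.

Series thermal resistances, inner to outer:
  R_nickel alloy = (1/0.844 − 1/0.863)/(4πk) = 0.02609/(4π·13.0) = 1.597×10^-4 K/W
  R_cork board = (1/0.863 − 1/1.31)/(4πk) = 0.3954/(4π·0.0438) = 0.7184 K/W
  R_polyurethane foam = (1/1.31 − 1/1.66)/(4πk) = 0.1609/(4π·0.0277) = 0.4624 K/W
ΣR = 1.597×10^-4 + 0.7184 + 0.4624 = 1.181 K/W
Q = ΔT/ΣR = (332.1 K − 290.5 K)/1.181 = 35.2 W

Q = 35.2 W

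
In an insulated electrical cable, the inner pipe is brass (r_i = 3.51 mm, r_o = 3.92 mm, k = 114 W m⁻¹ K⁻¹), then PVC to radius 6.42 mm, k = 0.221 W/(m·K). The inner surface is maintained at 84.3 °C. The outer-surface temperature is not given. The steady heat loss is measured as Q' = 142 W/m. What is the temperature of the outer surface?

T_out = 33.8 °C

Series resistances:
  R'_brass = ln(0.00392/0.00351)/(2πk) = 0.1105/(2π·114) = 1.542×10^-4 m·K/W
  R'_PVC = ln(0.00642/0.00392)/(2πk) = 0.4933/(2π·0.221) = 0.3553 m·K/W
ΣR = 0.3554 m·K/W
ΔT = Q'·ΣR = 142 × 0.3554 = 50.47 K
Heat flows outward, so T_out = T_in − ΔT = 84.3 − 50.47 = 33.8 °C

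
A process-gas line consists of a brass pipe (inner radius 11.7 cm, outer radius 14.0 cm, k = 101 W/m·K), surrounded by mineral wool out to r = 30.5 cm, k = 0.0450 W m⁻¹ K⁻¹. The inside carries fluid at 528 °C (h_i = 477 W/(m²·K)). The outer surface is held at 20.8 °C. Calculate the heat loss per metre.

Q' = 184 W/m

Treat each layer as a resistance in series:
  R'_conv,in = 1/(2πr h) = 1/(2π·0.117·477) = 0.002852 m·K/W
  R'_brass = ln(0.140/0.117)/(2πk) = 0.1795/(2π·101) = 2.828×10^-4 m·K/W
  R'_mineral wool = ln(0.305/0.140)/(2πk) = 0.7787/(2π·0.0450) = 2.754 m·K/W
ΣR = 0.002852 + 2.828×10^-4 + 2.754 = 2.757 m·K/W
Q' = ΔT/ΣR = (528 °C − 20.8 °C)/2.757 = 184 W/m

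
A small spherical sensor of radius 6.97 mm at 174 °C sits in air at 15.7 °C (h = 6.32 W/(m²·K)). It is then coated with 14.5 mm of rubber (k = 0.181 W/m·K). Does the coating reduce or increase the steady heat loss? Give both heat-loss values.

Critical radius for a sphere: r_cr = 2k/h = 0.0573 m = 5.73 cm.
Outer radius after coating: r₂ = 0.00697 + 0.0145 = 0.02147 m.
Since r₁ < r_cr and r₂ ≤ r_cr, the coating moves toward the maximum at r_cr — heat loss rises.
Bare: R = 1/(4πr₁²h) = 259.2 K/W; Q = 158.3/259.2 = 0.611 W.
Coated: R = R_cond + R_conv = 69.92 K/W; Q = 158.3/69.92 = 2.26 W.

increases: 0.611 → 2.26 W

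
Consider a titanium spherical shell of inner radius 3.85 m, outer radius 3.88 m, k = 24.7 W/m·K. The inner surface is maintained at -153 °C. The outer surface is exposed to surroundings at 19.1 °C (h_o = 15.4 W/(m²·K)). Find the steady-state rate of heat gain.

Q = 492 kW

Treat each layer as a resistance in series:
  R_titanium = (1/3.85 − 1/3.88)/(4πk) = 0.002008/(4π·24.7) = 6.470×10^-6 K/W
  R_conv,out = 1/(4πr²h) = 1/(4π·3.88²·15.4) = 3.432×10^-4 K/W
ΣR = 6.470×10^-6 + 3.432×10^-4 = 3.497×10^-4 K/W
Q = ΔT/ΣR = (-153 °C − 19.1 °C)/3.497×10^-4 = -4.92×10^5 W
(Negative Q ⇒ heat flows inward; heat gain = 4.92×10^5 W.)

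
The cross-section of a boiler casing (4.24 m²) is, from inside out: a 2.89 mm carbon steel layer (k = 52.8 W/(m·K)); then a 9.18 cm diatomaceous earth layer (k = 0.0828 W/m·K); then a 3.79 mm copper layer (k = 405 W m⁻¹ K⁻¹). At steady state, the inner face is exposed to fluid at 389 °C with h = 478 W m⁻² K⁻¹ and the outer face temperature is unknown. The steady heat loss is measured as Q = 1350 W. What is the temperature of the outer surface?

T_out = 35.3 °C

Sum the resistances:
  R_conv,in = 1/(hA) = 1/(478·4.24) = 4.934×10^-4 K/W
  R_carbon steel = L/(kA) = 0.00289/(52.8·4.24) = 1.291×10^-5 K/W
  R_diatomaceous earth = L/(kA) = 0.0918/(0.0828·4.24) = 0.2615 K/W
  R_copper = L/(kA) = 0.00379/(405·4.24) = 2.207×10^-6 K/W
ΣR = 0.2620 K/W
ΔT = Q·ΣR = 1350 × 0.2620 = 353.7 K
Heat flows outward, so T_out = T_in − ΔT = 389 − 353.7 = 35.3 °C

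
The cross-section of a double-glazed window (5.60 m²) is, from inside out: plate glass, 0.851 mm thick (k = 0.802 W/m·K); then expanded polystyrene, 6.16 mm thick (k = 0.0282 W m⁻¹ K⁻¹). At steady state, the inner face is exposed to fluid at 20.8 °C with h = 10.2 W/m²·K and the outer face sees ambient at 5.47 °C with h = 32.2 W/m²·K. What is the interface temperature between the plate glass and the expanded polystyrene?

Series thermal resistances, inner to outer:
  R_conv,in = 1/(hA) = 1/(10.2·5.60) = 0.01751 K/W
  R_plate glass = L/(kA) = 8.51×10^-4/(0.802·5.60) = 1.895×10^-4 K/W
  R_expanded polystyrene = L/(kA) = 0.00616/(0.0282·5.60) = 0.03901 K/W
  R_conv,out = 1/(hA) = 1/(32.2·5.60) = 0.005546 K/W
ΣR = 0.01751 + 1.895×10^-4 + 0.03901 + 0.005546 = 0.06226 K/W
Q = ΔT/ΣR = (20.8 °C − 5.47 °C)/0.06226 = 246.2 W
From the inner boundary to the plate glass/expanded polystyrene interface, ΣR_partial = 0.01770 K/W.
T_interface = T_in − Q·ΣR_partial = 20.8 °C − (246.2)(0.01770) = 16.4 °C

T = 16.4 °C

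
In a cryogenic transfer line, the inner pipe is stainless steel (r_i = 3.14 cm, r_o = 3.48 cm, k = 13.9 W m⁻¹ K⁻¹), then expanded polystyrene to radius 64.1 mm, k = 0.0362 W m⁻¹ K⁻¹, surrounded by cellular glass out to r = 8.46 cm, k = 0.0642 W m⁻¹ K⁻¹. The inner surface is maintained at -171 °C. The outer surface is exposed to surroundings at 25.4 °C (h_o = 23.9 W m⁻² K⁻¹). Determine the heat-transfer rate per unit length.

Treat each layer as a resistance in series:
  R'_stainless steel = ln(0.0348/0.0314)/(2πk) = 0.1028/(2π·13.9) = 0.001177 m·K/W
  R'_expanded polystyrene = ln(0.0641/0.0348)/(2πk) = 0.6108/(2π·0.0362) = 2.686 m·K/W
  R'_cellular glass = ln(0.0846/0.0641)/(2πk) = 0.2775/(2π·0.0642) = 0.6879 m·K/W
  R'_conv,out = 1/(2πr h) = 1/(2π·0.0846·23.9) = 0.07871 m·K/W
ΣR = 0.001177 + 2.686 + 0.6879 + 0.07871 = 3.454 m·K/W
Q' = ΔT/ΣR = (-171 °C − 25.4 °C)/3.454 = -56.9 W/m
(Negative Q' ⇒ heat flows inward; heat gain = 56.9 W/m.)

Q' = 56.9 W/m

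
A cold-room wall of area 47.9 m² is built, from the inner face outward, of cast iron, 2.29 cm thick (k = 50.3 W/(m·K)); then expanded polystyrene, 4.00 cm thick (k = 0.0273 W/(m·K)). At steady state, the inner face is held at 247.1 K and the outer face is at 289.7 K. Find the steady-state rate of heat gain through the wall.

Q = 1390 W

Series thermal resistances, inner to outer:
  R_cast iron = L/(kA) = 0.0229/(50.3·47.9) = 9.505×10^-6 K/W
  R_expanded polystyrene = L/(kA) = 0.0400/(0.0273·47.9) = 0.03059 K/W
ΣR = 9.505×10^-6 + 0.03059 = 0.03060 K/W
Q = ΔT/ΣR = (247.1 K − 289.7 K)/0.03060 = -1390 W
(Negative Q ⇒ heat flows inward; heat gain = 1390 W.)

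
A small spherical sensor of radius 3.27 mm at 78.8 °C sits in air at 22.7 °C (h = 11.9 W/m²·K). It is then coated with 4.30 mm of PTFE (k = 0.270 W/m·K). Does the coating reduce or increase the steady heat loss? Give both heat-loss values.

Critical radius for a sphere: r_cr = 2k/h = 0.0454 m = 4.54 cm.
Outer radius after coating: r₂ = 0.00327 + 0.00430 = 0.00757 m.
Since r₁ < r_cr and r₂ ≤ r_cr, the coating moves toward the maximum at r_cr — heat loss rises.
Bare: R = 1/(4πr₁²h) = 625.4 K/W; Q = 56.1/625.4 = 0.0897 W.
Coated: R = R_cond + R_conv = 167.9 K/W; Q = 56.1/167.9 = 0.334 W.

increases: 0.0897 → 0.334 W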